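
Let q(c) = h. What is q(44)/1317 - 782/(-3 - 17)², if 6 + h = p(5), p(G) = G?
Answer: -515147/263400 ≈ -1.9558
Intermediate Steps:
h = -1 (h = -6 + 5 = -1)
q(c) = -1
q(44)/1317 - 782/(-3 - 17)² = -1/1317 - 782/(-3 - 17)² = -1*1/1317 - 782/((-20)²) = -1/1317 - 782/400 = -1/1317 - 782*1/400 = -1/1317 - 391/200 = -515147/263400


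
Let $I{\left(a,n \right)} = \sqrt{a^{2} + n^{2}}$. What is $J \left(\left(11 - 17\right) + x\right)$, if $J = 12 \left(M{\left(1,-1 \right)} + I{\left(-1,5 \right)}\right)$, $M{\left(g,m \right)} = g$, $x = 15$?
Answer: $108 + 108 \sqrt{26} \approx 658.69$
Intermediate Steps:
$J = 12 + 12 \sqrt{26}$ ($J = 12 \left(1 + \sqrt{\left(-1\right)^{2} + 5^{2}}\right) = 12 \left(1 + \sqrt{1 + 25}\right) = 12 \left(1 + \sqrt{26}\right) = 12 + 12 \sqrt{26} \approx 73.188$)
$J \left(\left(11 - 17\right) + x\right) = \left(12 + 12 \sqrt{26}\right) \left(\left(11 - 17\right) + 15\right) = \left(12 + 12 \sqrt{26}\right) \left(-6 + 15\right) = \left(12 + 12 \sqrt{26}\right) 9 = 108 + 108 \sqrt{26}$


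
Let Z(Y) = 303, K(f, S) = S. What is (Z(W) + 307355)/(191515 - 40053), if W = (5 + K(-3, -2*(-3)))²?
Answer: 153829/75731 ≈ 2.0313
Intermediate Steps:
W = 121 (W = (5 - 2*(-3))² = (5 + 6)² = 11² = 121)
(Z(W) + 307355)/(191515 - 40053) = (303 + 307355)/(191515 - 40053) = 307658/151462 = 307658*(1/151462) = 153829/75731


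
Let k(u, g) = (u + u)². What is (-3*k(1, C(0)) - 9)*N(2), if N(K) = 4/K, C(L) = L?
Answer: -42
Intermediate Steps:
k(u, g) = 4*u² (k(u, g) = (2*u)² = 4*u²)
(-3*k(1, C(0)) - 9)*N(2) = (-12*1² - 9)*(4/2) = (-12 - 9)*(4*(½)) = (-3*4 - 9)*2 = (-12 - 9)*2 = -21*2 = -42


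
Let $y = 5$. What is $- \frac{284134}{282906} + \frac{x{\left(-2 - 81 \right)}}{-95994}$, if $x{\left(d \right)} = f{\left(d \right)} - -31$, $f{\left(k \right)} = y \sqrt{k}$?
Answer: $- \frac{1515773849}{1508737698} - \frac{5 i \sqrt{83}}{95994} \approx -1.0047 - 0.00047453 i$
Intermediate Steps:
$f{\left(k \right)} = 5 \sqrt{k}$
$x{\left(d \right)} = 31 + 5 \sqrt{d}$ ($x{\left(d \right)} = 5 \sqrt{d} - -31 = 5 \sqrt{d} + 31 = 31 + 5 \sqrt{d}$)
$- \frac{284134}{282906} + \frac{x{\left(-2 - 81 \right)}}{-95994} = - \frac{284134}{282906} + \frac{31 + 5 \sqrt{-2 - 81}}{-95994} = \left(-284134\right) \frac{1}{282906} + \left(31 + 5 \sqrt{-2 - 81}\right) \left(- \frac{1}{95994}\right) = - \frac{142067}{141453} + \left(31 + 5 \sqrt{-83}\right) \left(- \frac{1}{95994}\right) = - \frac{142067}{141453} + \left(31 + 5 i \sqrt{83}\right) \left(- \frac{1}{95994}\right) = - \frac{142067}{141453} - \left(\frac{31}{95994} + \frac{5 i \sqrt{83}}{95994}\right) = - \frac{1515773849}{1508737698} - \frac{5 i \sqrt{83}}{95994}$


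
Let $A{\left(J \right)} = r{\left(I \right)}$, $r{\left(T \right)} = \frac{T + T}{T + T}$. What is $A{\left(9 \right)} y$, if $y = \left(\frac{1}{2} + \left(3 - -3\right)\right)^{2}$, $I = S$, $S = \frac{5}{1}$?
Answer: $\frac{169}{4} \approx 42.25$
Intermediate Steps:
$S = 5$ ($S = 5 \cdot 1 = 5$)
$I = 5$
$r{\left(T \right)} = 1$ ($r{\left(T \right)} = \frac{2 T}{2 T} = 2 T \frac{1}{2 T} = 1$)
$A{\left(J \right)} = 1$
$y = \frac{169}{4}$ ($y = \left(\frac{1}{2} + \left(3 + 3\right)\right)^{2} = \left(\frac{1}{2} + 6\right)^{2} = \left(\frac{13}{2}\right)^{2} = \frac{169}{4} \approx 42.25$)
$A{\left(9 \right)} y = 1 \cdot \frac{169}{4} = \frac{169}{4}$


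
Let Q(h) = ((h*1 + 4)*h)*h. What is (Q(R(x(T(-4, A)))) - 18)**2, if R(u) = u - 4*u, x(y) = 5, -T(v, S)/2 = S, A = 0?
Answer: 6215049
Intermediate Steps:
T(v, S) = -2*S
R(u) = -3*u
Q(h) = h**2*(4 + h) (Q(h) = ((h + 4)*h)*h = ((4 + h)*h)*h = (h*(4 + h))*h = h**2*(4 + h))
(Q(R(x(T(-4, A)))) - 18)**2 = ((-3*5)**2*(4 - 3*5) - 18)**2 = ((-15)**2*(4 - 15) - 18)**2 = (225*(-11) - 18)**2 = (-2475 - 18)**2 = (-2493)**2 = 6215049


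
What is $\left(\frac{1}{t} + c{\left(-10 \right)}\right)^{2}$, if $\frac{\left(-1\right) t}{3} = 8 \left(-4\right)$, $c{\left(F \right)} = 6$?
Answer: $\frac{332929}{9216} \approx 36.125$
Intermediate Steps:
$t = 96$ ($t = - 3 \cdot 8 \left(-4\right) = \left(-3\right) \left(-32\right) = 96$)
$\left(\frac{1}{t} + c{\left(-10 \right)}\right)^{2} = \left(\frac{1}{96} + 6\right)^{2} = \left(\frac{577}{96}\right)^{2} = \frac{332929}{9216}$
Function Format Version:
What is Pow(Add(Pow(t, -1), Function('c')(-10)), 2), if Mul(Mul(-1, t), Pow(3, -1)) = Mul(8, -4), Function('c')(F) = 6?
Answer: Rational(332929, 9216) ≈ 36.125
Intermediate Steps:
t = 96 (t = Mul(-3, Mul(8, -4)) = Mul(-3, -32) = 96)
Pow(Add(Pow(t, -1), Function('c')(-10)), 2) = Pow(Add(Pow(96, -1), 6), 2) = Pow(Add(Rational(1, 96), 6), 2) = Pow(Rational(577, 96), 2) = Rational(332929, 9216)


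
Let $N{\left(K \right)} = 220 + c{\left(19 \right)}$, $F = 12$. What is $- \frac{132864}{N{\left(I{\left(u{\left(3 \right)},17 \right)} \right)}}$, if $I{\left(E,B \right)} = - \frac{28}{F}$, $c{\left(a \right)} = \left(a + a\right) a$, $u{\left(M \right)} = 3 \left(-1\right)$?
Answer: $- \frac{22144}{157} \approx -141.04$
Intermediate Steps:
$u{\left(M \right)} = -3$
$c{\left(a \right)} = 2 a^{2}$ ($c{\left(a \right)} = 2 a a = 2 a^{2}$)
$I{\left(E,B \right)} = - \frac{7}{3}$ ($I{\left(E,B \right)} = - \frac{28}{12} = \left(-28\right) \frac{1}{12} = - \frac{7}{3}$)
$N{\left(K \right)} = 942$ ($N{\left(K \right)} = 220 + 2 \cdot 19^{2} = 220 + 2 \cdot 361 = 220 + 722 = 942$)
$- \frac{132864}{N{\left(I{\left(u{\left(3 \right)},17 \right)} \right)}} = - \frac{132864}{942} = \left(-132864\right) \frac{1}{942} = - \frac{22144}{157}$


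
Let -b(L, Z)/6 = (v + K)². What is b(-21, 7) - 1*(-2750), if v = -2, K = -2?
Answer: 2654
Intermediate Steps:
b(L, Z) = -96 (b(L, Z) = -6*(-2 - 2)² = -6*(-4)² = -6*16 = -96)
b(-21, 7) - 1*(-2750) = -96 - 1*(-2750) = -96 + 2750 = 2654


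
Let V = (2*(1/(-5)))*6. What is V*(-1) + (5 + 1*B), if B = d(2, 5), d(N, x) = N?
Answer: 47/5 ≈ 9.4000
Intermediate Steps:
V = -12/5 (V = (2*(1*(-⅕)))*6 = (2*(-⅕))*6 = -⅖*6 = -12/5 ≈ -2.4000)
B = 2
V*(-1) + (5 + 1*B) = -12/5*(-1) + (5 + 1*2) = 12/5 + (5 + 2) = 12/5 + 7 = 47/5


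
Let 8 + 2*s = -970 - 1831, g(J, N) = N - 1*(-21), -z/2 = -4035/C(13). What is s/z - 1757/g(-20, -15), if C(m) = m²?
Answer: -5201051/16140 ≈ -322.25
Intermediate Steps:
z = 8070/169 (z = -(-8070)/(13²) = -(-8070)/169 = -2*(-4035/169) = 8070/169 ≈ 47.751)
g(J, N) = 21 + N (g(J, N) = N + 21 = 21 + N)
s = -2809/2 (s = -4 + (-970 - 1831)/2 = -4 + (½)*(-2801) = -4 - 2801/2 = -2809/2 ≈ -1404.5)
s/z - 1757/g(-20, -15) = -2809/(2*8070/169) - 1757/(21 - 15) = -2809/2*169/8070 - 1757/6 = -474721/16140 - 1757*⅙ = -474721/16140 - 1757/6 = -5201051/16140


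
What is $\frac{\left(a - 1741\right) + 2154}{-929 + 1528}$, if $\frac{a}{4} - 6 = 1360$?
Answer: $\frac{5877}{599} \approx 9.8114$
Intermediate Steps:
$a = 5464$ ($a = 24 + 4 \cdot 1360 = 24 + 5440 = 5464$)
$\frac{\left(a - 1741\right) + 2154}{-929 + 1528} = \frac{\left(5464 - 1741\right) + 2154}{-929 + 1528} = \frac{\left(5464 - 1741\right) + 2154}{599} = \left(3723 + 2154\right) \frac{1}{599} = 5877 \cdot \frac{1}{599} = \frac{5877}{599}$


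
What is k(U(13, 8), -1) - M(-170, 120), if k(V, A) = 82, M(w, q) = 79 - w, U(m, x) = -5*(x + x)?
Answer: -167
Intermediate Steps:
U(m, x) = -10*x
k(U(13, 8), -1) - M(-170, 120) = 82 - (79 - 1*(-170)) = 82 - (79 + 170) = 82 - 1*249 = 82 - 249 = -167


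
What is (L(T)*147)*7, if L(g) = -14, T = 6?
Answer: -14406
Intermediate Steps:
(L(T)*147)*7 = -14*147*7 = -2058*7 = -14406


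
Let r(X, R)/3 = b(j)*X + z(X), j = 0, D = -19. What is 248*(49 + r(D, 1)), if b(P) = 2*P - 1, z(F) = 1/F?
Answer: 498728/19 ≈ 26249.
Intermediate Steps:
z(F) = 1/F
b(P) = -1 + 2*P
r(X, R) = -3*X + 3/X (r(X, R) = 3*((-1 + 2*0)*X + 1/X) = 3*((-1 + 0)*X + 1/X) = 3*(-X + 1/X) = 3*(1/X - X) = -3*X + 3/X)
248*(49 + r(D, 1)) = 248*(49 + (-3*(-19) + 3/(-19))) = 248*(49 + (57 + 3*(-1/19))) = 248*(49 + (57 - 3/19)) = 248*(49 + 1080/19) = 248*(2011/19) = 498728/19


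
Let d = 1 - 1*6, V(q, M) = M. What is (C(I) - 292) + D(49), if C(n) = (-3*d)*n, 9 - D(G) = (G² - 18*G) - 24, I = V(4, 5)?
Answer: -1703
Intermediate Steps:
I = 5
D(G) = 33 - G² + 18*G (D(G) = 9 - ((G² - 18*G) - 24) = 9 - (-24 + G² - 18*G) = 9 + (24 - G² + 18*G) = 33 - G² + 18*G)
d = -5 (d = 1 - 6 = -5)
C(n) = 15*n (C(n) = (-3*(-5))*n = 15*n)
(C(I) - 292) + D(49) = (15*5 - 292) + (33 - 1*49² + 18*49) = (75 - 292) + (33 - 1*2401 + 882) = -217 + (33 - 2401 + 882) = -217 - 1486 = -1703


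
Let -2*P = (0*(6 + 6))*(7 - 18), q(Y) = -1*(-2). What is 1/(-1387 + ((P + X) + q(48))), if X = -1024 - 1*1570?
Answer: -1/3979 ≈ -0.00025132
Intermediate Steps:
X = -2594 (X = -1024 - 1570 = -2594)
q(Y) = 2
P = 0 (P = -0*(6 + 6)*(7 - 18)/2 = -0*12*(-11)/2 = -0*(-11) = -½*0 = 0)
1/(-1387 + ((P + X) + q(48))) = 1/(-1387 + ((0 - 2594) + 2)) = 1/(-1387 + (-2594 + 2)) = 1/(-1387 - 2592) = 1/(-3979) = -1/3979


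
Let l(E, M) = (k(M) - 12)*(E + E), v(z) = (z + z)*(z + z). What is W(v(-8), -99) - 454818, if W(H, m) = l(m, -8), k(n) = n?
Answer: -450858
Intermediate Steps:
v(z) = 4*z**2 (v(z) = (2*z)*(2*z) = 4*z**2)
l(E, M) = 2*E*(-12 + M) (l(E, M) = (M - 12)*(E + E) = (-12 + M)*(2*E) = 2*E*(-12 + M))
W(H, m) = -40*m (W(H, m) = 2*m*(-12 - 8) = 2*m*(-20) = -40*m)
W(v(-8), -99) - 454818 = -40*(-99) - 454818 = 3960 - 454818 = -450858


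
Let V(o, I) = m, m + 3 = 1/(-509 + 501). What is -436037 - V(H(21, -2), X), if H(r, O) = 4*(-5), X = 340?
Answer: -3488271/8 ≈ -4.3603e+5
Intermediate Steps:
H(r, O) = -20
m = -25/8 (m = -3 + 1/(-509 + 501) = -3 + 1/(-8) = -3 - ⅛ = -25/8 ≈ -3.1250)
V(o, I) = -25/8
-436037 - V(H(21, -2), X) = -436037 - 1*(-25/8) = -436037 + 25/8 = -3488271/8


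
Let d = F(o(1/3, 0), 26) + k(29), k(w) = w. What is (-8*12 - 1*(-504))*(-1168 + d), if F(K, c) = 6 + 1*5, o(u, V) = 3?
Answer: -460224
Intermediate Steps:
F(K, c) = 11 (F(K, c) = 6 + 5 = 11)
d = 40 (d = 11 + 29 = 40)
(-8*12 - 1*(-504))*(-1168 + d) = (-8*12 - 1*(-504))*(-1168 + 40) = (-96 + 504)*(-1128) = 408*(-1128) = -460224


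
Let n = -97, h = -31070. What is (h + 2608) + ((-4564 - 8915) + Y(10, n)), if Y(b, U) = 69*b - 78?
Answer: -41329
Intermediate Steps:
Y(b, U) = -78 + 69*b
(h + 2608) + ((-4564 - 8915) + Y(10, n)) = (-31070 + 2608) + ((-4564 - 8915) + (-78 + 69*10)) = -28462 + (-13479 + (-78 + 690)) = -28462 + (-13479 + 612) = -28462 - 12867 = -41329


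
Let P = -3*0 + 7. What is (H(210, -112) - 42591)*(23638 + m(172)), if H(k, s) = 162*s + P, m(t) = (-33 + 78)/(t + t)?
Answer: -61726345547/43 ≈ -1.4355e+9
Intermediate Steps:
m(t) = 45/(2*t) (m(t) = 45/((2*t)) = 45*(1/(2*t)) = 45/(2*t))
P = 7 (P = 0 + 7 = 7)
H(k, s) = 7 + 162*s (H(k, s) = 162*s + 7 = 7 + 162*s)
(H(210, -112) - 42591)*(23638 + m(172)) = ((7 + 162*(-112)) - 42591)*(23638 + (45/2)/172) = ((7 - 18144) - 42591)*(23638 + (45/2)*(1/172)) = (-18137 - 42591)*(23638 + 45/344) = -60728*8131517/344 = -61726345547/43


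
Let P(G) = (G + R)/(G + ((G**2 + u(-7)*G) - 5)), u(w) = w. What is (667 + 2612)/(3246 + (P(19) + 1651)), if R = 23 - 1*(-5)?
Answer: 793518/1185121 ≈ 0.66957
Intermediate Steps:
R = 28 (R = 23 + 5 = 28)
P(G) = (28 + G)/(-5 + G**2 - 6*G) (P(G) = (G + 28)/(G + ((G**2 - 7*G) - 5)) = (28 + G)/(G + (-5 + G**2 - 7*G)) = (28 + G)/(-5 + G**2 - 6*G))
(667 + 2612)/(3246 + (P(19) + 1651)) = (667 + 2612)/(3246 + ((28 + 19)/(-5 + 19**2 - 6*19) + 1651)) = 3279/(3246 + (47/(-5 + 361 - 114) + 1651)) = 3279/(3246 + (47/242 + 1651)) = 3279/(3246 + 399589/242) = 3279/(1185121/242) = 3279*(242/1185121) = 793518/1185121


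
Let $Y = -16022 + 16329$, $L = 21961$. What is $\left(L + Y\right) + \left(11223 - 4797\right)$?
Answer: $28694$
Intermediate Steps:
$Y = 307$
$\left(L + Y\right) + \left(11223 - 4797\right) = \left(21961 + 307\right) + \left(11223 - 4797\right) = 22268 + 6426 = 28694$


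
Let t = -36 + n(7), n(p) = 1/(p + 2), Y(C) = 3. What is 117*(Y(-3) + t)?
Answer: -3848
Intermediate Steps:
n(p) = 1/(2 + p)
t = -323/9 (t = -36 + 1/(2 + 7) = -36 + 1/9 = -36 + ⅑ = -323/9 ≈ -35.889)
117*(Y(-3) + t) = 117*(3 - 323/9) = 117*(-296/9) = -3848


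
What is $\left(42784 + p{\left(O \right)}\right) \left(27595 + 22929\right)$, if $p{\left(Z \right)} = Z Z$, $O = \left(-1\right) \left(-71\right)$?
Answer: $2416310300$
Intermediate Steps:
$O = 71$
$p{\left(Z \right)} = Z^{2}$
$\left(42784 + p{\left(O \right)}\right) \left(27595 + 22929\right) = \left(42784 + 71^{2}\right) \left(27595 + 22929\right) = \left(42784 + 5041\right) 50524 = 47825 \cdot 50524 = 2416310300$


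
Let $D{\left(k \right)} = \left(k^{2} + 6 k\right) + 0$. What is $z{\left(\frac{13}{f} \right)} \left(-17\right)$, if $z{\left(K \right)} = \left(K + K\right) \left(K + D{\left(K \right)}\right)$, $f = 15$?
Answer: $- \frac{678028}{3375} \approx -200.9$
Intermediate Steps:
$D{\left(k \right)} = k^{2} + 6 k$
$z{\left(K \right)} = 2 K \left(K + K \left(6 + K\right)\right)$ ($z{\left(K \right)} = \left(K + K\right) \left(K + K \left(6 + K\right)\right) = 2 K \left(K + K \left(6 + K\right)\right)$)
$z{\left(\frac{13}{f} \right)} \left(-17\right) = 2 \left(\frac{13}{15}\right)^{2} \left(7 + \frac{13}{15}\right) \left(-17\right) = 2 \cdot \frac{169}{225} \cdot \frac{118}{15} \left(-17\right) = \frac{39884}{3375} \left(-17\right) = - \frac{678028}{3375}$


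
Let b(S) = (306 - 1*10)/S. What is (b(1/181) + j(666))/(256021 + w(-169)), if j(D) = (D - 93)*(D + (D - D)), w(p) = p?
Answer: 217597/127926 ≈ 1.7010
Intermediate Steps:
b(S) = 296/S (b(S) = (306 - 10)/S = 296/S)
j(D) = D*(-93 + D) (j(D) = (-93 + D)*(D + 0) = (-93 + D)*D = D*(-93 + D))
(b(1/181) + j(666))/(256021 + w(-169)) = (296/(1/181) + 666*(-93 + 666))/(256021 - 169) = (296/(1/181) + 666*573)/255852 = (296*181 + 381618)*(1/255852) = (53576 + 381618)*(1/255852) = 435194*(1/255852) = 217597/127926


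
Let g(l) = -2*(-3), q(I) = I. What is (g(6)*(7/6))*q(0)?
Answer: 0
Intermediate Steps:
g(l) = 6
(g(6)*(7/6))*q(0) = (6*(7/6))*0 = 7*0 = 0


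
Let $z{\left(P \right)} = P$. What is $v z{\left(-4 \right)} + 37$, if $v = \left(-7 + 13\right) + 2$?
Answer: $5$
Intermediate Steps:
$v = 8$ ($v = 6 + 2 = 8$)
$v z{\left(-4 \right)} + 37 = 8 \left(-4\right) + 37 = -32 + 37 = 5$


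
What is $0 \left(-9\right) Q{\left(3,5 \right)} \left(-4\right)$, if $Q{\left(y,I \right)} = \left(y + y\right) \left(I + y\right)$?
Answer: $0$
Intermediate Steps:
$Q{\left(y,I \right)} = 2 y \left(I + y\right)$
$0 \left(-9\right) Q{\left(3,5 \right)} \left(-4\right) = 0 \left(-9\right) 2 \cdot 3 \left(5 + 3\right) \left(-4\right) = 0 \cdot 2 \cdot 3 \cdot 8 \left(-4\right) = 0 \cdot 48 \left(-4\right) = 0 \left(-192\right) = 0$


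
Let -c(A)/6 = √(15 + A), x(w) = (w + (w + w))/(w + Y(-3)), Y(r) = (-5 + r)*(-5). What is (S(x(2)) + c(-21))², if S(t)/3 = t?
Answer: -10575/49 - 36*I*√6/7 ≈ -215.82 - 12.597*I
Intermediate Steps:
Y(r) = 25 - 5*r
x(w) = 3*w/(40 + w) (x(w) = (w + (w + w))/(w + (25 - 5*(-3))) = (w + 2*w)/(w + (25 + 15)) = (3*w)/(w + 40) = (3*w)/(40 + w) = 3*w/(40 + w))
S(t) = 3*t
c(A) = -6*√(15 + A)
(S(x(2)) + c(-21))² = (3*(3*2/(40 + 2)) - 6*√(15 - 21))² = (3*(3*2/42) - 6*I*√6)² = (3*(3*2*(1/42)) - 6*I*√6)² = (3*(⅐) - 6*I*√6)² = (3/7 - 6*I*√6)²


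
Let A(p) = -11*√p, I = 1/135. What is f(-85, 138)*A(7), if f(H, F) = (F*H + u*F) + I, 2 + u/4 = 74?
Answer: -41600801*√7/135 ≈ -8.1530e+5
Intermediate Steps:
u = 288 (u = -8 + 4*74 = -8 + 296 = 288)
I = 1/135 ≈ 0.0074074
f(H, F) = 1/135 + 288*F + F*H (f(H, F) = (F*H + 288*F) + 1/135 = (288*F + F*H) + 1/135 = 1/135 + 288*F + F*H)
f(-85, 138)*A(7) = (1/135 + 288*138 + 138*(-85))*(-11*√7) = (1/135 + 39744 - 11730)*(-11*√7) = 3781891*(-11*√7)/135 = -41600801*√7/135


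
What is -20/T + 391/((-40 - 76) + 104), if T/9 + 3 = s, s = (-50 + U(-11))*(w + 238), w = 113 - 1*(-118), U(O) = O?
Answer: -8390449/257508 ≈ -32.583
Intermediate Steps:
w = 231 (w = 113 + 118 = 231)
s = -28609 (s = (-50 - 11)*(231 + 238) = -61*469 = -28609)
T = -257508 (T = -27 + 9*(-28609) = -27 - 257481 = -257508)
-20/T + 391/((-40 - 76) + 104) = -20/(-257508) + 391/((-40 - 76) + 104) = -20*(-1/257508) + 391/(-116 + 104) = 5/64377 + 391/(-12) = 5/64377 + 391*(-1/12) = 5/64377 - 391/12 = -8390449/257508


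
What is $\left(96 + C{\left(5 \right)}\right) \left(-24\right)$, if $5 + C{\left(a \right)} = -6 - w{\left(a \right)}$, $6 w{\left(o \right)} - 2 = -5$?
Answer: $-2052$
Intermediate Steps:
$w{\left(o \right)} = - \frac{1}{2}$ ($w{\left(o \right)} = \frac{1}{3} + \frac{1}{6} \left(-5\right) = \frac{1}{3} - \frac{5}{6} = - \frac{1}{2}$)
$C{\left(a \right)} = - \frac{21}{2}$ ($C{\left(a \right)} = -5 - \frac{11}{2} = - \frac{21}{2}$)
$\left(96 + C{\left(5 \right)}\right) \left(-24\right) = \left(96 - \frac{21}{2}\right) \left(-24\right) = \frac{171}{2} \left(-24\right) = -2052$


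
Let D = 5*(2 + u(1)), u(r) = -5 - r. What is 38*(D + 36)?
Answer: 608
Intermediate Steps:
D = -20 (D = 5*(2 + (-5 - 1*1)) = 5*(2 + (-5 - 1)) = 5*(2 - 6) = 5*(-4) = -20)
38*(D + 36) = 38*(-20 + 36) = 38*16 = 608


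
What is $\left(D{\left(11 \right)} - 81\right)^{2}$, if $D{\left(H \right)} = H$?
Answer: $4900$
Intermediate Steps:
$\left(D{\left(11 \right)} - 81\right)^{2} = \left(11 - 81\right)^{2} = \left(-70\right)^{2} = 4900$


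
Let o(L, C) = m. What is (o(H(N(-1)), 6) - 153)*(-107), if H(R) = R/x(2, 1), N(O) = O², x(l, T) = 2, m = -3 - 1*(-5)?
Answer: 16157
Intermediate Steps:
m = 2 (m = -3 + 5 = 2)
H(R) = R/2
o(L, C) = 2
(o(H(N(-1)), 6) - 153)*(-107) = (2 - 153)*(-107) = -151*(-107) = 16157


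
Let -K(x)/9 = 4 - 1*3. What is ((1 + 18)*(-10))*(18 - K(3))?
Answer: -5130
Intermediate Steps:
K(x) = -9 (K(x) = -9*(4 - 1*3) = -9*(4 - 3) = -9*1 = -9)
((1 + 18)*(-10))*(18 - K(3)) = ((1 + 18)*(-10))*(18 - 1*(-9)) = (19*(-10))*(18 + 9) = -190*27 = -5130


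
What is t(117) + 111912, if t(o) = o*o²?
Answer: 1713525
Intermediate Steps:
t(o) = o³
t(117) + 111912 = 117³ + 111912 = 1601613 + 111912 = 1713525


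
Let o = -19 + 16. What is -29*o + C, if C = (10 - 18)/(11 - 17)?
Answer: 265/3 ≈ 88.333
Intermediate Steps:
o = -3
C = 4/3 (C = -8/(-6) = -8*(-⅙) = 4/3 ≈ 1.3333)
-29*o + C = -29*(-3) + 4/3 = 87 + 4/3 = 265/3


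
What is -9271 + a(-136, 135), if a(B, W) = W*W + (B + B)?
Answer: 8682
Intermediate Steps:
a(B, W) = W² + 2*B
-9271 + a(-136, 135) = -9271 + (135² + 2*(-136)) = -9271 + (18225 - 272) = -9271 + 17953 = 8682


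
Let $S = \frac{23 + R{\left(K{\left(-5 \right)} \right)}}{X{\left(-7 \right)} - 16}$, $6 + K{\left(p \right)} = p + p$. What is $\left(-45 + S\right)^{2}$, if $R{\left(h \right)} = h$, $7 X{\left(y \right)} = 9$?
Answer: $\frac{21939856}{10609} \approx 2068.0$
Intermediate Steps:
$X{\left(y \right)} = \frac{9}{7}$ ($X{\left(y \right)} = \frac{1}{7} \cdot 9 = \frac{9}{7}$)
$K{\left(p \right)} = -6 + 2 p$ ($K{\left(p \right)} = -6 + \left(p + p\right) = -6 + 2 p$)
$S = - \frac{49}{103}$ ($S = \frac{23 + \left(-6 + 2 \left(-5\right)\right)}{\frac{9}{7} - 16} = \frac{23 - 16}{- \frac{103}{7}} = \left(23 - 16\right) \left(- \frac{7}{103}\right) = 7 \left(- \frac{7}{103}\right) = - \frac{49}{103} \approx -0.47573$)
$\left(-45 + S\right)^{2} = \left(-45 - \frac{49}{103}\right)^{2} = \left(- \frac{4684}{103}\right)^{2} = \frac{21939856}{10609}$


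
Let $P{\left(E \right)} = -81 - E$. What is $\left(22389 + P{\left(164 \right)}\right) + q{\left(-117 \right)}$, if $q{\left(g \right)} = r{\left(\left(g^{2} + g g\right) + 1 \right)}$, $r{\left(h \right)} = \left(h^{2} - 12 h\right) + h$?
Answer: $749330616$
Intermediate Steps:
$r{\left(h \right)} = h^{2} - 11 h$
$q{\left(g \right)} = \left(1 + 2 g^{2}\right) \left(-10 + 2 g^{2}\right)$ ($q{\left(g \right)} = \left(\left(g^{2} + g g\right) + 1\right) \left(-11 + \left(\left(g^{2} + g g\right) + 1\right)\right) = \left(\left(g^{2} + g^{2}\right) + 1\right) \left(-11 + \left(\left(g^{2} + g^{2}\right) + 1\right)\right) = \left(2 g^{2} + 1\right) \left(-11 + \left(2 g^{2} + 1\right)\right) = \left(1 + 2 g^{2}\right) \left(-11 + \left(1 + 2 g^{2}\right)\right) = \left(1 + 2 g^{2}\right) \left(-10 + 2 g^{2}\right)$)
$\left(22389 + P{\left(164 \right)}\right) + q{\left(-117 \right)} = \left(22389 - 245\right) - \left(10 - 749554884 + 246402\right) = \left(22389 - 245\right) - -749308472 = 22144 + 749308472 = 749330616$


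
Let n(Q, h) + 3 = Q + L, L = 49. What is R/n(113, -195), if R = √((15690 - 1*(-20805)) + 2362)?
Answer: 7*√793/159 ≈ 1.2398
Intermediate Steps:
R = 7*√793 (R = √((15690 + 20805) + 2362) = √(36495 + 2362) = √38857 = 7*√793 ≈ 197.12)
n(Q, h) = 46 + Q (n(Q, h) = -3 + (Q + 49) = -3 + (49 + Q) = 46 + Q)
R/n(113, -195) = (7*√793)/(46 + 113) = (7*√793)/159 = (7*√793)*(1/159) = 7*√793/159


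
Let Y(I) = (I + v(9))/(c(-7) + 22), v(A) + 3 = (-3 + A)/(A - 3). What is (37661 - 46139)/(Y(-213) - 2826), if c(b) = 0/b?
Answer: 186516/62387 ≈ 2.9897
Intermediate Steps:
c(b) = 0
v(A) = -2 (v(A) = -3 + (-3 + A)/(A - 3) = -3 + (-3 + A)/(-3 + A) = -3 + 1 = -2)
Y(I) = -1/11 + I/22 (Y(I) = (I - 2)/(0 + 22) = (-2 + I)/22 = (-2 + I)*(1/22) = -1/11 + I/22)
(37661 - 46139)/(Y(-213) - 2826) = (37661 - 46139)/((-1/11 + (1/22)*(-213)) - 2826) = -8478/((-1/11 - 213/22) - 2826) = -8478/(-215/22 - 2826) = -8478/(-62387/22) = -8478*(-22/62387) = 186516/62387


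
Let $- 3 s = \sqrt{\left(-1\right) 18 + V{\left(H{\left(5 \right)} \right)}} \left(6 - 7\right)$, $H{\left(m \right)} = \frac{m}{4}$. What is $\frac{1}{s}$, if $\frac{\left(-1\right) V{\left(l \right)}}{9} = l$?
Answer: $- \frac{2 i \sqrt{13}}{13} \approx - 0.5547 i$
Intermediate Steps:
$H{\left(m \right)} = \frac{m}{4}$ ($H{\left(m \right)} = m \frac{1}{4} = \frac{m}{4}$)
$V{\left(l \right)} = - 9 l$
$s = \frac{i \sqrt{13}}{2}$ ($s = - \frac{\sqrt{\left(-1\right) 18 - 9 \cdot \frac{1}{4} \cdot 5} \left(6 - 7\right)}{3} = - \frac{\sqrt{-18 - \frac{45}{4}} \left(6 - 7\right)}{3} = - \frac{\sqrt{-18 - \frac{45}{4}} \left(-1\right)}{3} = - \frac{\sqrt{- \frac{117}{4}} \left(-1\right)}{3} = - \frac{\frac{3 i \sqrt{13}}{2} \left(-1\right)}{3} = - \frac{\left(- \frac{3}{2}\right) i \sqrt{13}}{3} = \frac{i \sqrt{13}}{2} \approx 1.8028 i$)
$\frac{1}{s} = \frac{1}{\frac{1}{2} i \sqrt{13}} = - \frac{2 i \sqrt{13}}{13}$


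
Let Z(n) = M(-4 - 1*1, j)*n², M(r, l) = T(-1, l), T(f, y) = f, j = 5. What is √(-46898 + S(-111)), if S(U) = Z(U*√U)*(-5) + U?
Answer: 2*I*√1721291 ≈ 2624.0*I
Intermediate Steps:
M(r, l) = -1
Z(n) = -n²
S(U) = U + 5*U³ (S(U) = -(U*√U)²*(-5) + U = -(U^(3/2))²*(-5) + U = -U³*(-5) + U = 5*U³ + U = U + 5*U³)
√(-46898 + S(-111)) = √(-46898 + (-111 + 5*(-111)³)) = √(-46898 + (-111 + 5*(-1367631))) = √(-46898 + (-111 - 6838155)) = √(-46898 - 6838266) = √(-6885164) = 2*I*√1721291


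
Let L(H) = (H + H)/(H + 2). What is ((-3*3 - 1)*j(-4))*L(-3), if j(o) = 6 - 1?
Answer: -300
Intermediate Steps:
j(o) = 5
L(H) = 2*H/(2 + H) (L(H) = (2*H)/(2 + H) = 2*H/(2 + H))
((-3*3 - 1)*j(-4))*L(-3) = ((-3*3 - 1)*5)*(2*(-3)/(2 - 3)) = ((-9 - 1)*5)*(2*(-3)/(-1)) = (-10*5)*(2*(-3)*(-1)) = -50*6 = -300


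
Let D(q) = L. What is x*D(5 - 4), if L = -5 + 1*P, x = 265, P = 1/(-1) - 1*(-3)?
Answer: -795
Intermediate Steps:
P = 2 (P = -1 + 3 = 2)
L = -3 (L = -5 + 1*2 = -5 + 2 = -3)
D(q) = -3
x*D(5 - 4) = 265*(-3) = -795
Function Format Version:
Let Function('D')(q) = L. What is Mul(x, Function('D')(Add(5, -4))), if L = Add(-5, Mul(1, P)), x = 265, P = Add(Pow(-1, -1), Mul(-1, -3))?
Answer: -795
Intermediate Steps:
P = 2 (P = Add(-1, 3) = 2)
L = -3 (L = Add(-5, Mul(1, 2)) = Add(-5, 2) = -3)
Function('D')(q) = -3
Mul(x, Function('D')(Add(5, -4))) = Mul(265, -3) = -795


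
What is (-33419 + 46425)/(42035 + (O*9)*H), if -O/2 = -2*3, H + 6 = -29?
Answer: 1858/5465 ≈ 0.33998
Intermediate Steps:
H = -35 (H = -6 - 29 = -35)
O = 12 (O = -(-4)*3 = -2*(-6) = 12)
(-33419 + 46425)/(42035 + (O*9)*H) = (-33419 + 46425)/(42035 + (12*9)*(-35)) = 13006/(42035 + 108*(-35)) = 13006/(42035 - 3780) = 13006/38255 = 13006*(1/38255) = 1858/5465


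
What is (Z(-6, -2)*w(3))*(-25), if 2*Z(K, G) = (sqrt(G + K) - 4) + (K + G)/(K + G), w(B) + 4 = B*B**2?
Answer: 1725/2 - 575*I*sqrt(2) ≈ 862.5 - 813.17*I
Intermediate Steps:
w(B) = -4 + B**3 (w(B) = -4 + B*B**2 = -4 + B**3)
Z(K, G) = -3/2 + sqrt(G + K)/2 (Z(K, G) = ((sqrt(G + K) - 4) + (K + G)/(K + G))/2 = ((-4 + sqrt(G + K)) + (G + K)/(G + K))/2 = ((-4 + sqrt(G + K)) + 1)/2 = (-3 + sqrt(G + K))/2 = -3/2 + sqrt(G + K)/2)
(Z(-6, -2)*w(3))*(-25) = ((-3/2 + sqrt(-2 - 6)/2)*(-4 + 3**3))*(-25) = ((-3/2 + sqrt(-8)/2)*(-4 + 27))*(-25) = ((-3/2 + (2*I*sqrt(2))/2)*23)*(-25) = ((-3/2 + I*sqrt(2))*23)*(-25) = (-69/2 + 23*I*sqrt(2))*(-25) = 1725/2 - 575*I*sqrt(2)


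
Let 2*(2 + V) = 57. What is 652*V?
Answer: 17278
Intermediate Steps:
V = 53/2 (V = -2 + (½)*57 = -2 + 57/2 = 53/2 ≈ 26.500)
652*V = 652*(53/2) = 17278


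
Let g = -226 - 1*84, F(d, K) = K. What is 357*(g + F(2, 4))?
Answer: -109242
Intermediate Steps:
g = -310 (g = -226 - 84 = -310)
357*(g + F(2, 4)) = 357*(-310 + 4) = 357*(-306) = -109242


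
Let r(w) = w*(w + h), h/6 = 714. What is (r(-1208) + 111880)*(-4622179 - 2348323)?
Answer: 25121187331856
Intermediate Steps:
h = 4284 (h = 6*714 = 4284)
r(w) = w*(4284 + w) (r(w) = w*(w + 4284) = w*(4284 + w))
(r(-1208) + 111880)*(-4622179 - 2348323) = (-1208*(4284 - 1208) + 111880)*(-4622179 - 2348323) = (-1208*3076 + 111880)*(-6970502) = (-3715808 + 111880)*(-6970502) = -3603928*(-6970502) = 25121187331856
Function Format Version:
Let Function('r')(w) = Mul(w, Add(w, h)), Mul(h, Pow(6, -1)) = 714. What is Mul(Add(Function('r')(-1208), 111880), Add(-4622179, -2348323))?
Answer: 25121187331856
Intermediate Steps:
h = 4284 (h = Mul(6, 714) = 4284)
Function('r')(w) = Mul(w, Add(4284, w)) (Function('r')(w) = Mul(w, Add(w, 4284)) = Mul(w, Add(4284, w)))
Mul(Add(Function('r')(-1208), 111880), Add(-4622179, -2348323)) = Mul(Add(Mul(-1208, Add(4284, -1208)), 111880), Add(-4622179, -2348323)) = Mul(Add(Mul(-1208, 3076), 111880), -6970502) = Mul(Add(-3715808, 111880), -6970502) = Mul(-3603928, -6970502) = 25121187331856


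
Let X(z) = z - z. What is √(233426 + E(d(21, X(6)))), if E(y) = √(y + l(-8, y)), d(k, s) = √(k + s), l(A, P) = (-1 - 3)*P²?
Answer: √(233426 + √(-84 + √21)) ≈ 483.14 + 0.0092*I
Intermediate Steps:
X(z) = 0
l(A, P) = -4*P²
E(y) = √(y - 4*y²)
√(233426 + E(d(21, X(6)))) = √(233426 + √(√(21 + 0)*(1 - 4*√(21 + 0)))) = √(233426 + √(√21*(1 - 4*√21))) = √(233426 + 21^(¼)*√(1 - 4*√21))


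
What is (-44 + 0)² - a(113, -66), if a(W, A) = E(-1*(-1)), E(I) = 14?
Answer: 1922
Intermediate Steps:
a(W, A) = 14
(-44 + 0)² - a(113, -66) = (-44 + 0)² - 1*14 = (-44)² - 14 = 1936 - 14 = 1922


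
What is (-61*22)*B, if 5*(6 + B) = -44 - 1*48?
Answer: 163724/5 ≈ 32745.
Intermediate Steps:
B = -122/5 (B = -6 + (-44 - 1*48)/5 = -6 + (-44 - 48)/5 = -6 + (⅕)*(-92) = -6 - 92/5 = -122/5 ≈ -24.400)
(-61*22)*B = -61*22*(-122/5) = -1342*(-122/5) = 163724/5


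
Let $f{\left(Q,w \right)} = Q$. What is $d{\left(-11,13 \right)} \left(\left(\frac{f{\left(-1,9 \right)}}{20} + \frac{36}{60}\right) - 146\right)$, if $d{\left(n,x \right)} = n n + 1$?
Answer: $- \frac{177449}{10} \approx -17745.0$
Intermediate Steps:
$d{\left(n,x \right)} = 1 + n^{2}$ ($d{\left(n,x \right)} = n^{2} + 1 = 1 + n^{2}$)
$d{\left(-11,13 \right)} \left(\left(\frac{f{\left(-1,9 \right)}}{20} + \frac{36}{60}\right) - 146\right) = \left(1 + \left(-11\right)^{2}\right) \left(\left(- \frac{1}{20} + \frac{36}{60}\right) - 146\right) = \left(1 + 121\right) \left(\left(\left(-1\right) \frac{1}{20} + 36 \cdot \frac{1}{60}\right) - 146\right) = 122 \left(\left(- \frac{1}{20} + \frac{3}{5}\right) - 146\right) = 122 \left(\frac{11}{20} - 146\right) = 122 \left(- \frac{2909}{20}\right) = - \frac{177449}{10}$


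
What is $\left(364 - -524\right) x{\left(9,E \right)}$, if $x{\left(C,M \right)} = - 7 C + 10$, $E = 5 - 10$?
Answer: $-47064$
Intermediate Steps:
$E = -5$ ($E = 5 - 10 = -5$)
$x{\left(C,M \right)} = 10 - 7 C$
$\left(364 - -524\right) x{\left(9,E \right)} = \left(364 - -524\right) \left(10 - 63\right) = \left(364 + 524\right) \left(10 - 63\right) = 888 \left(-53\right) = -47064$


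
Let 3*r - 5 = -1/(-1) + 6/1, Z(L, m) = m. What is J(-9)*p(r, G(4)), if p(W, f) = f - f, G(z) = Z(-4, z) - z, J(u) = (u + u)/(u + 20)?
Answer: 0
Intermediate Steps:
J(u) = 2*u/(20 + u) (J(u) = (2*u)/(20 + u) = 2*u/(20 + u))
G(z) = 0 (G(z) = z - z = 0)
r = 4 (r = 5/3 + (-1/(-1) + 6/1)/3 = 5/3 + (-1*(-1) + 6*1)/3 = 5/3 + (1 + 6)/3 = 5/3 + (⅓)*7 = 5/3 + 7/3 = 4)
p(W, f) = 0
J(-9)*p(r, G(4)) = (2*(-9)/(20 - 9))*0 = (2*(-9)/11)*0 = (2*(-9)*(1/11))*0 = -18/11*0 = 0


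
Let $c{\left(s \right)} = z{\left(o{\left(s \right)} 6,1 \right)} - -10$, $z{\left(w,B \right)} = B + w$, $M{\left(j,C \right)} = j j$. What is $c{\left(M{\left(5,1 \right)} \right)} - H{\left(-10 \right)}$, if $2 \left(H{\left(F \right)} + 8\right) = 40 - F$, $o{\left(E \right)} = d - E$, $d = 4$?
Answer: $-132$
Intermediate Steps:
$M{\left(j,C \right)} = j^{2}$
$o{\left(E \right)} = 4 - E$
$H{\left(F \right)} = 12 - \frac{F}{2}$ ($H{\left(F \right)} = -8 + \frac{40 - F}{2} = -8 - \left(-20 + \frac{F}{2}\right) = 12 - \frac{F}{2}$)
$c{\left(s \right)} = 35 - 6 s$ ($c{\left(s \right)} = \left(1 + \left(4 - s\right) 6\right) - -10 = \left(1 - \left(-24 + 6 s\right)\right) + 10 = \left(25 - 6 s\right) + 10 = 35 - 6 s$)
$c{\left(M{\left(5,1 \right)} \right)} - H{\left(-10 \right)} = \left(35 - 6 \cdot 5^{2}\right) - \left(12 - -5\right) = \left(35 - 150\right) - \left(12 + 5\right) = \left(35 - 150\right) - 17 = -115 - 17 = -132$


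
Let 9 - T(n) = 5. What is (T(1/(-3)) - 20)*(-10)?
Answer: 160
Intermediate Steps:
T(n) = 4 (T(n) = 9 - 1*5 = 9 - 5 = 4)
(T(1/(-3)) - 20)*(-10) = (4 - 20)*(-10) = -16*(-10) = 160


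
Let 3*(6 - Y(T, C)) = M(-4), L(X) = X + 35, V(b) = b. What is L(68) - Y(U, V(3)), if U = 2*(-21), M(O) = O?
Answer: 287/3 ≈ 95.667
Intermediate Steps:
U = -42
L(X) = 35 + X
Y(T, C) = 22/3 (Y(T, C) = 6 - ⅓*(-4) = 6 + 4/3 = 22/3)
L(68) - Y(U, V(3)) = (35 + 68) - 1*22/3 = 103 - 22/3 = 287/3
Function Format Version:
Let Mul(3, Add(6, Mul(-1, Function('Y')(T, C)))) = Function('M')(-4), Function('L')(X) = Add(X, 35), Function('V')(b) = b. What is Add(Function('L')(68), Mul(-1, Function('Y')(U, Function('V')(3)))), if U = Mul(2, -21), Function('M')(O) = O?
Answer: Rational(287, 3) ≈ 95.667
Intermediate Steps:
U = -42
Function('L')(X) = Add(35, X)
Function('Y')(T, C) = Rational(22, 3) (Function('Y')(T, C) = Add(6, Mul(Rational(-1, 3), -4)) = Add(6, Rational(4, 3)) = Rational(22, 3))
Add(Function('L')(68), Mul(-1, Function('Y')(U, Function('V')(3)))) = Add(Add(35, 68), Mul(-1, Rational(22, 3))) = Add(103, Rational(-22, 3)) = Rational(287, 3)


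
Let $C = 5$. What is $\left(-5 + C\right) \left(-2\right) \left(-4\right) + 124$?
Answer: $124$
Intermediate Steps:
$\left(-5 + C\right) \left(-2\right) \left(-4\right) + 124 = \left(-5 + 5\right) \left(-2\right) \left(-4\right) + 124 = 0 \left(-2\right) \left(-4\right) + 124 = 0 \left(-4\right) + 124 = 0 + 124 = 124$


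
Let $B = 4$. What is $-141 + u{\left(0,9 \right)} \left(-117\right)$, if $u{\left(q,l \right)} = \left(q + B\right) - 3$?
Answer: $-258$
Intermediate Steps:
$u{\left(q,l \right)} = 1 + q$ ($u{\left(q,l \right)} = \left(q + 4\right) - 3 = \left(4 + q\right) - 3 = 1 + q$)
$-141 + u{\left(0,9 \right)} \left(-117\right) = -141 + \left(1 + 0\right) \left(-117\right) = -141 + 1 \left(-117\right) = -141 - 117 = -258$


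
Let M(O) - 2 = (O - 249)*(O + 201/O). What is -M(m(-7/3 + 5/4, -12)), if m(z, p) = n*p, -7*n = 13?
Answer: 18078769/2548 ≈ 7095.3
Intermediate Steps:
n = -13/7 (n = -1/7*13 = -13/7 ≈ -1.8571)
m(z, p) = -13*p/7
M(O) = 2 + (-249 + O)*(O + 201/O) (M(O) = 2 + (O - 249)*(O + 201/O) = 2 + (-249 + O)*(O + 201/O))
-M(m(-7/3 + 5/4, -12)) = -(203 + (-13/7*(-12))**2 - 50049/((-13/7*(-12))) - (-3237)*(-12)/7) = -(203 + (156/7)**2 - 50049/156/7 - 249*156/7) = -(203 + 24336/49 - 50049*7/156 - 38844/7) = -(203 + 24336/49 - 116781/52 - 38844/7) = -1*(-18078769/2548) = 18078769/2548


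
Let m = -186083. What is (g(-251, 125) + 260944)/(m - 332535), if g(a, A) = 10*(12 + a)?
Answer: -129277/259309 ≈ -0.49854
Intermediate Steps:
g(a, A) = 120 + 10*a
(g(-251, 125) + 260944)/(m - 332535) = ((120 + 10*(-251)) + 260944)/(-186083 - 332535) = ((120 - 2510) + 260944)/(-518618) = (-2390 + 260944)*(-1/518618) = 258554*(-1/518618) = -129277/259309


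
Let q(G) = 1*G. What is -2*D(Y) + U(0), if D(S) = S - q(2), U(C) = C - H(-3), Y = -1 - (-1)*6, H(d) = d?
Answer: -3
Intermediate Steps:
q(G) = G
Y = 5 (Y = -1 - 1*(-6) = -1 + 6 = 5)
U(C) = 3 + C (U(C) = C - 1*(-3) = C + 3 = 3 + C)
D(S) = -2 + S (D(S) = S - 1*2 = S - 2 = -2 + S)
-2*D(Y) + U(0) = -2*(-2 + 5) + (3 + 0) = -2*3 + 3 = -6 + 3 = -3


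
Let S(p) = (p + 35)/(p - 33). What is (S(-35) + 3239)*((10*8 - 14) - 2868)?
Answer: -9075678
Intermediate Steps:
S(p) = (35 + p)/(-33 + p)
(S(-35) + 3239)*((10*8 - 14) - 2868) = ((35 - 35)/(-33 - 35) + 3239)*((10*8 - 14) - 2868) = (0/(-68) + 3239)*((80 - 14) - 2868) = (-1/68*0 + 3239)*(66 - 2868) = (0 + 3239)*(-2802) = 3239*(-2802) = -9075678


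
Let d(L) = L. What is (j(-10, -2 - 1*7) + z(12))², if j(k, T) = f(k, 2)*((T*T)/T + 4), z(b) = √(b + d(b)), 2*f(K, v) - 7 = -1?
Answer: 249 - 60*√6 ≈ 102.03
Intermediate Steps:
f(K, v) = 3 (f(K, v) = 7/2 + (½)*(-1) = 7/2 - ½ = 3)
z(b) = √2*√b (z(b) = √(b + b) = √(2*b) = √2*√b)
j(k, T) = 12 + 3*T (j(k, T) = 3*((T*T)/T + 4) = 3*(T²/T + 4) = 3*(T + 4) = 3*(4 + T) = 12 + 3*T)
(j(-10, -2 - 1*7) + z(12))² = ((12 + 3*(-2 - 1*7)) + √2*√12)² = ((12 + 3*(-2 - 7)) + √2*(2*√3))² = ((12 + 3*(-9)) + 2*√6)² = ((12 - 27) + 2*√6)² = (-15 + 2*√6)²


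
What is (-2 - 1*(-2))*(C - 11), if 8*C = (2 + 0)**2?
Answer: 0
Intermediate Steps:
C = 1/2 (C = (2 + 0)**2/8 = (1/8)*2**2 = (1/8)*4 = 1/2 ≈ 0.50000)
(-2 - 1*(-2))*(C - 11) = (-2 - 1*(-2))*(1/2 - 11) = (-2 + 2)*(-21/2) = 0*(-21/2) = 0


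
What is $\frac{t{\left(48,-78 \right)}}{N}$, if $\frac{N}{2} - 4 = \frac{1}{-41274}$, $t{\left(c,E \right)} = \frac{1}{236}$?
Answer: $\frac{20637}{38962420} \approx 0.00052966$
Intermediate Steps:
$t{\left(c,E \right)} = \frac{1}{236}$
$N = \frac{165095}{20637}$ ($N = 8 + \frac{2}{-41274} = 8 + 2 \left(- \frac{1}{41274}\right) = 8 - \frac{1}{20637} = \frac{165095}{20637} \approx 8.0$)
$\frac{t{\left(48,-78 \right)}}{N} = \frac{1}{236 \cdot \frac{165095}{20637}} = \frac{1}{236} \cdot \frac{20637}{165095} = \frac{20637}{38962420}$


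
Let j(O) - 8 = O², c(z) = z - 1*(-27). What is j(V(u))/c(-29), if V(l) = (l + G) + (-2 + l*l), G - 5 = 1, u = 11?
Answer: -9252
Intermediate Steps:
G = 6 (G = 5 + 1 = 6)
c(z) = 27 + z (c(z) = z + 27 = 27 + z)
V(l) = 4 + l + l² (V(l) = (l + 6) + (-2 + l*l) = (6 + l) + (-2 + l²) = 4 + l + l²)
j(O) = 8 + O²
j(V(u))/c(-29) = (8 + (4 + 11 + 11²)²)/(27 - 29) = (8 + (4 + 11 + 121)²)/(-2) = (8 + 136²)*(-½) = (8 + 18496)*(-½) = 18504*(-½) = -9252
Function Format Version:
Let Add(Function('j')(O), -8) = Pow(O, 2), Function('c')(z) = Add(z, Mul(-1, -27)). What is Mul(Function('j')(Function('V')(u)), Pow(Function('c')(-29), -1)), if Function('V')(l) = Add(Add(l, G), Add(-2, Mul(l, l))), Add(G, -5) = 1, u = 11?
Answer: -9252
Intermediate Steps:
G = 6 (G = Add(5, 1) = 6)
Function('c')(z) = Add(27, z) (Function('c')(z) = Add(z, 27) = Add(27, z))
Function('V')(l) = Add(4, l, Pow(l, 2)) (Function('V')(l) = Add(Add(l, 6), Add(-2, Mul(l, l))) = Add(Add(6, l), Add(-2, Pow(l, 2))) = Add(4, l, Pow(l, 2)))
Function('j')(O) = Add(8, Pow(O, 2))
Mul(Function('j')(Function('V')(u)), Pow(Function('c')(-29), -1)) = Mul(Add(8, Pow(Add(4, 11, Pow(11, 2)), 2)), Pow(Add(27, -29), -1)) = Mul(Add(8, Pow(Add(4, 11, 121), 2)), Pow(-2, -1)) = Mul(Add(8, Pow(136, 2)), Rational(-1, 2)) = Mul(Add(8, 18496), Rational(-1, 2)) = Mul(18504, Rational(-1, 2)) = -9252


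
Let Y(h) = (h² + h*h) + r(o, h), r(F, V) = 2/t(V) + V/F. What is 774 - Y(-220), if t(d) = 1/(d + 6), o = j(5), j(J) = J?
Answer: -95554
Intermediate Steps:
o = 5
t(d) = 1/(6 + d)
r(F, V) = 12 + 2*V + V/F (r(F, V) = 2/(1/(6 + V)) + V/F = 2*(6 + V) + V/F = (12 + 2*V) + V/F = 12 + 2*V + V/F)
Y(h) = 12 + 2*h² + 11*h/5 (Y(h) = (h² + h*h) + (12 + 2*h + h/5) = (h² + h²) + (12 + 2*h + h*(⅕)) = 2*h² + (12 + 2*h + h/5) = 2*h² + (12 + 11*h/5) = 12 + 2*h² + 11*h/5)
774 - Y(-220) = 774 - (12 + 2*(-220)² + (11/5)*(-220)) = 774 - (12 + 2*48400 - 484) = 774 - (12 + 96800 - 484) = 774 - 1*96328 = 774 - 96328 = -95554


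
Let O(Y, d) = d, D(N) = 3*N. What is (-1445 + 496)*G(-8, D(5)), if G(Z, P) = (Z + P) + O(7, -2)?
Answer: -4745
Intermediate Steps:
G(Z, P) = -2 + P + Z (G(Z, P) = (Z + P) - 2 = (P + Z) - 2 = -2 + P + Z)
(-1445 + 496)*G(-8, D(5)) = (-1445 + 496)*(-2 + 3*5 - 8) = -949*(-2 + 15 - 8) = -949*5 = -4745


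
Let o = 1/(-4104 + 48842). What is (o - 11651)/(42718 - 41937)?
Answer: -521242437/34940378 ≈ -14.918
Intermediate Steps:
o = 1/44738 ≈ 2.2352e-5
(o - 11651)/(42718 - 41937) = (1/44738 - 11651)/(42718 - 41937) = -521242437/44738/781 = -521242437/44738*1/781 = -521242437/34940378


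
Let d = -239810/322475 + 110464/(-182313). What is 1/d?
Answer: -11758276935/15868471786 ≈ -0.74098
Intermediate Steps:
d = -15868471786/11758276935 (d = -239810*1/322475 + 110464*(-1/182313) = -47962/64495 - 110464/182313 = -15868471786/11758276935 ≈ -1.3496)
1/d = 1/(-15868471786/11758276935) = -11758276935/15868471786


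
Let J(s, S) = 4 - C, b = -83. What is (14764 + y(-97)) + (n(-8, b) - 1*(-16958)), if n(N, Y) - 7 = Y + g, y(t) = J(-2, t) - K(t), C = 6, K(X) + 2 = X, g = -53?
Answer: 31690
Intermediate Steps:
K(X) = -2 + X
J(s, S) = -2 (J(s, S) = 4 - 1*6 = 4 - 6 = -2)
y(t) = -t (y(t) = -2 - (-2 + t) = -2 + (2 - t) = -t)
n(N, Y) = -46 + Y (n(N, Y) = 7 + (Y - 53) = 7 + (-53 + Y) = -46 + Y)
(14764 + y(-97)) + (n(-8, b) - 1*(-16958)) = (14764 - 1*(-97)) + ((-46 - 83) - 1*(-16958)) = (14764 + 97) + (-129 + 16958) = 14861 + 16829 = 31690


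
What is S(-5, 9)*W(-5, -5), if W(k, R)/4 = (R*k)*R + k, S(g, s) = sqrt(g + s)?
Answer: -1040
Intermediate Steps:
W(k, R) = 4*k + 4*k*R**2 (W(k, R) = 4*((R*k)*R + k) = 4*(k*R**2 + k) = 4*(k + k*R**2) = 4*k + 4*k*R**2)
S(-5, 9)*W(-5, -5) = sqrt(-5 + 9)*(4*(-5)*(1 + (-5)**2)) = sqrt(4)*(4*(-5)*(1 + 25)) = 2*(4*(-5)*26) = 2*(-520) = -1040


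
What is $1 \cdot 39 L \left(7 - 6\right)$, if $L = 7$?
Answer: $273$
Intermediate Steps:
$1 \cdot 39 L \left(7 - 6\right) = 1 \cdot 39 \cdot 7 \left(7 - 6\right) = 39 \cdot 7 \left(7 - 6\right) = 39 \cdot 7 \cdot 1 = 39 \cdot 7 = 273$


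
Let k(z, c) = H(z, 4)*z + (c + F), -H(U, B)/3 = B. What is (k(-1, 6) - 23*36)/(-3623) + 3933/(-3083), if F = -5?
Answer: -11736614/11169709 ≈ -1.0508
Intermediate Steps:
H(U, B) = -3*B
k(z, c) = -5 + c - 12*z (k(z, c) = (-3*4)*z + (c - 5) = -12*z + (-5 + c) = -5 + c - 12*z)
(k(-1, 6) - 23*36)/(-3623) + 3933/(-3083) = ((-5 + 6 - 12*(-1)) - 23*36)/(-3623) + 3933/(-3083) = ((-5 + 6 + 12) - 828)*(-1/3623) + 3933*(-1/3083) = (13 - 828)*(-1/3623) - 3933/3083 = -815*(-1/3623) - 3933/3083 = 815/3623 - 3933/3083 = -11736614/11169709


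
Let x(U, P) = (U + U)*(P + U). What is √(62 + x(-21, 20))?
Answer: 2*√26 ≈ 10.198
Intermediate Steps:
x(U, P) = 2*U*(P + U) (x(U, P) = (2*U)*(P + U) = 2*U*(P + U))
√(62 + x(-21, 20)) = √(62 + 2*(-21)*(20 - 21)) = √(62 + 2*(-21)*(-1)) = √(62 + 42) = √104 = 2*√26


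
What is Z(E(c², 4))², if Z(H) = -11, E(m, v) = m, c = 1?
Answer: 121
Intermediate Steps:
Z(E(c², 4))² = (-11)² = 121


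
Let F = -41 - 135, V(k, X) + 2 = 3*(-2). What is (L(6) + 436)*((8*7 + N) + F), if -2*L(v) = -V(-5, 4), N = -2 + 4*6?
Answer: -42336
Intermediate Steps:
N = 22 (N = -2 + 24 = 22)
V(k, X) = -8 (V(k, X) = -2 + 3*(-2) = -2 - 6 = -8)
F = -176
L(v) = -4 (L(v) = -(-1)*(-8)/2 = -½*8 = -4)
(L(6) + 436)*((8*7 + N) + F) = (-4 + 436)*((8*7 + 22) - 176) = 432*((56 + 22) - 176) = 432*(78 - 176) = 432*(-98) = -42336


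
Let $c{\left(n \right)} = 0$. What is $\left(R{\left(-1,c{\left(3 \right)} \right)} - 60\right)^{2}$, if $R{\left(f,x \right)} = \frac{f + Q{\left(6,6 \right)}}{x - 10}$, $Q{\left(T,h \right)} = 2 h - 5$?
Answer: $\frac{91809}{25} \approx 3672.4$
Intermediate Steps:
$Q{\left(T,h \right)} = -5 + 2 h$
$R{\left(f,x \right)} = \frac{7 + f}{-10 + x}$ ($R{\left(f,x \right)} = \frac{f + \left(-5 + 2 \cdot 6\right)}{x - 10} = \frac{f + \left(-5 + 12\right)}{-10 + x} = \frac{f + 7}{-10 + x} = \frac{7 + f}{-10 + x}$)
$\left(R{\left(-1,c{\left(3 \right)} \right)} - 60\right)^{2} = \left(\frac{7 - 1}{-10 + 0} - 60\right)^{2} = \left(\frac{1}{-10} \cdot 6 - 60\right)^{2} = \left(\left(- \frac{1}{10}\right) 6 - 60\right)^{2} = \left(- \frac{3}{5} - 60\right)^{2} = \left(- \frac{303}{5}\right)^{2} = \frac{91809}{25}$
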